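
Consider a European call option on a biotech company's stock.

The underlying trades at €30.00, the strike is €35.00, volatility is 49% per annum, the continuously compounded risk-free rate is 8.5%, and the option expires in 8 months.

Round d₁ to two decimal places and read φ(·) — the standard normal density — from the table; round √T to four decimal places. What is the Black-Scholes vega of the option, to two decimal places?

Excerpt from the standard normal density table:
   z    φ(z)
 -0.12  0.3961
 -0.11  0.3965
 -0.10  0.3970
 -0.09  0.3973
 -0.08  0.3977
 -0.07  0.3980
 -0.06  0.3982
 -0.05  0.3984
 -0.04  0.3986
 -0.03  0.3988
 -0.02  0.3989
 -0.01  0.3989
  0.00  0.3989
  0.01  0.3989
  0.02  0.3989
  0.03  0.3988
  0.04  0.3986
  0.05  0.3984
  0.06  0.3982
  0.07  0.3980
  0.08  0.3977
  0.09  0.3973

9.76

σ√T = 0.49 × 0.8165 = 0.4001
d₁ = [ln(30/35) + (0.085 + 0.49²/2)·0.6667] / 0.4001 = [-0.1542 + 0.1367] / 0.4001 = -0.0436 → -0.04
√T = √0.6667 = 0.8165
φ(d₁) = φ(-0.04) = 0.3986
vega = S·φ(d₁)·√T = 30·0.3986·0.8165 = 9.7637
(The put has the same vega.)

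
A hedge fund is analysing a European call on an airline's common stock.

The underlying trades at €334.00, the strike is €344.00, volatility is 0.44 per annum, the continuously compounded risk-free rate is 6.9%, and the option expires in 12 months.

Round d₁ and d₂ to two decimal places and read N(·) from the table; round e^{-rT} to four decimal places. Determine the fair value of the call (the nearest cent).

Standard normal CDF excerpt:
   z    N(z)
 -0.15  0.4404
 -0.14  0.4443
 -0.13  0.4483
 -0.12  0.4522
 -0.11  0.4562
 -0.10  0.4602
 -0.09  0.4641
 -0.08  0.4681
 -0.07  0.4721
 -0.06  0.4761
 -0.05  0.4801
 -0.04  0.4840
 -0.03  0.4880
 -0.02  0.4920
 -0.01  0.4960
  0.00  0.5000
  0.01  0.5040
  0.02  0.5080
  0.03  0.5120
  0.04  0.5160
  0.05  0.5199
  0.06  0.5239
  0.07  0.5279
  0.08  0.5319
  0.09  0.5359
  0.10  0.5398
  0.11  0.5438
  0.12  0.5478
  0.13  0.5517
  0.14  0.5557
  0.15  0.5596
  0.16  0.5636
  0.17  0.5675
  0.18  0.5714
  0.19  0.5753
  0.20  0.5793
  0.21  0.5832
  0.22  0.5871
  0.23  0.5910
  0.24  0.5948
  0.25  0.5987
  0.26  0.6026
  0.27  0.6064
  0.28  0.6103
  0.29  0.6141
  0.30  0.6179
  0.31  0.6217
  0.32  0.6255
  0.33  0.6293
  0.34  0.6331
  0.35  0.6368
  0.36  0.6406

T = 1;  σ√T = 0.4400
ln(S/K) + (r + σ²/2)T = ln(334/344) + (0.069 + 0.44²/2)·1 = -0.0295 + 0.1658 = 0.1363
d₁ = 0.1363 / 0.4400 = 0.3098 which rounds to 0.31
d₂ = d₁ − σ√T = 0.3098 − 0.4400 = -0.1302 which rounds to -0.13
exp(−rT) = exp(−0.069·1) = 0.9333
N(d₁) = N(0.31) = 0.6217;  N(d₂) = N(-0.13) = 0.4483
C = 334·0.6217 − 344·0.9333·0.4483 = 207.6478 − 143.9290 = 63.7188

€63.72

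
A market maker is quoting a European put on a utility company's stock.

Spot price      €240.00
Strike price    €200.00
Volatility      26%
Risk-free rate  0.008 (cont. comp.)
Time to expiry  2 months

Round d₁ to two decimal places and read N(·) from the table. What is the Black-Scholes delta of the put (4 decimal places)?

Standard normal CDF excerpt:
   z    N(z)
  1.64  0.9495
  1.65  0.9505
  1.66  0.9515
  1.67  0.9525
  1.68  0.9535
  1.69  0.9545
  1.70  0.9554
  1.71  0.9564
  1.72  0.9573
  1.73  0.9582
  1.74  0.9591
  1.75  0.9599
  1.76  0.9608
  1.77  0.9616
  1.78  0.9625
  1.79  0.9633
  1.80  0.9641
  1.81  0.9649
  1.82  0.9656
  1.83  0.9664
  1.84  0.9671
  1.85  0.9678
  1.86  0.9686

-0.0375

T = 0.1667;  σ√T = 0.1061
ln(S/K) + (r + σ²/2)T = ln(240/200) + (0.008 + 0.26²/2)·0.1667 = 0.1823 + 0.0070 = 0.1893
d₁ = 0.1893 / 0.1061 = 1.7833 ⇒ 1.78
N(d₁) = N(1.78) = 0.9625
Δ_put = N(d₁) − 1 = 0.9625 − 1 = -0.0375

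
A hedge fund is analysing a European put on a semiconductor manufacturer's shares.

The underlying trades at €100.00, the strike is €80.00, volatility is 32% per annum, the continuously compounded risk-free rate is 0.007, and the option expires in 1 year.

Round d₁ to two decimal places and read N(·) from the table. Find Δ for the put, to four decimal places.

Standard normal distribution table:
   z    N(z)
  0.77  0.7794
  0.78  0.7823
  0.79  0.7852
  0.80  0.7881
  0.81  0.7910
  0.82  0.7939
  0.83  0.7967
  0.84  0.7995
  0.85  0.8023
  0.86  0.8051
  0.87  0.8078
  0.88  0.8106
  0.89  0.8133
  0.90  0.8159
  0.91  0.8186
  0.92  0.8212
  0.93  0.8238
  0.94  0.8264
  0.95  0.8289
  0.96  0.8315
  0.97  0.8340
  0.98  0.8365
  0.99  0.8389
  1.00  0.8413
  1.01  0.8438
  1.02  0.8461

-0.1894

σ√T = 0.32 × 1.0000 = 0.3200
ln(S/K) + (r + σ²/2)T = ln(100/80) + (0.007 + 0.32²/2)·1 = 0.2231 + 0.0582 = 0.2813
d₁ = 0.2813 / 0.3200 = 0.8792 ≈ 0.88
N(d₁) = N(0.88) = 0.8106
Δ_put = N(d₁) − 1 = 0.8106 − 1 = -0.1894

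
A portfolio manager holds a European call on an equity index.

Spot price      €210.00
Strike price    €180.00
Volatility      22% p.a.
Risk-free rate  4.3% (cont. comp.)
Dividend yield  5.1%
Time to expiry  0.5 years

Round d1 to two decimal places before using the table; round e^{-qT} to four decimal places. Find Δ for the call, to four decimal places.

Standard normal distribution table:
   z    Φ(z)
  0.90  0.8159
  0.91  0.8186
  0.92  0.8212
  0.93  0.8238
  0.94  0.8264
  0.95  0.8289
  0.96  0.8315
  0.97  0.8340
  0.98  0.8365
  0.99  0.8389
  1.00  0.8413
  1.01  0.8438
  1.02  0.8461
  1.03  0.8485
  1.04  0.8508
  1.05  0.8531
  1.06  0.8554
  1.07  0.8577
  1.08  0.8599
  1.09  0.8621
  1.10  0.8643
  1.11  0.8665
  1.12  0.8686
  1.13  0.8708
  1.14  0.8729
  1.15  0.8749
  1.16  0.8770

σ√T = 0.22·√0.5 = 0.1556
d₁ = [ln(210/180) + (0.043 − 0.051 + 0.22²/2)·0.5] / 0.1556 = [0.1542 + 0.0081] / 0.1556 = 1.0430 which rounds to 1.04
N(d₁) = N(1.04) = 0.8508
Δ_call = exp(−qT)·N(d₁) = 0.9748·0.8508 = 0.8294

0.8294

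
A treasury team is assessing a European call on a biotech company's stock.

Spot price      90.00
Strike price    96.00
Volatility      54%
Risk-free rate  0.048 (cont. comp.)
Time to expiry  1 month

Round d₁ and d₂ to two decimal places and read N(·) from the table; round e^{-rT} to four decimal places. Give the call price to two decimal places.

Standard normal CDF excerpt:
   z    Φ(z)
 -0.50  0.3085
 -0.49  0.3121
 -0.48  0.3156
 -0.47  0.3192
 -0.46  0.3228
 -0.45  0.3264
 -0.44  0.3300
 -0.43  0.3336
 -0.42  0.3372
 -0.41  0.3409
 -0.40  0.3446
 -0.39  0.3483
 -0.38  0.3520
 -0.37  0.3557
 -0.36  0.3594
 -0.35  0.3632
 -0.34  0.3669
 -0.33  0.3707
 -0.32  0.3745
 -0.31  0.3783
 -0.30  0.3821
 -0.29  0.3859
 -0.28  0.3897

σ√T = 0.54 × 0.2887 = 0.1559
d₁ = [ln(90/96) + (0.048 + 0.54²/2)·0.08333] / 0.1559 = [-0.0645 + 0.0162] / 0.1559 = -0.3104 ≈ -0.31
d₂ = d₁ − σ√T = -0.3104 − 0.1559 = -0.4663 ≈ -0.47
e^(−rT) = e^(−0.048·0.08333) = 0.9960
C = 90·N(-0.31) − 96·0.9960·N(-0.47) = 90·0.3783 − 96·0.9960·0.3192 = 34.0470 − 30.5206 = 3.5264

3.53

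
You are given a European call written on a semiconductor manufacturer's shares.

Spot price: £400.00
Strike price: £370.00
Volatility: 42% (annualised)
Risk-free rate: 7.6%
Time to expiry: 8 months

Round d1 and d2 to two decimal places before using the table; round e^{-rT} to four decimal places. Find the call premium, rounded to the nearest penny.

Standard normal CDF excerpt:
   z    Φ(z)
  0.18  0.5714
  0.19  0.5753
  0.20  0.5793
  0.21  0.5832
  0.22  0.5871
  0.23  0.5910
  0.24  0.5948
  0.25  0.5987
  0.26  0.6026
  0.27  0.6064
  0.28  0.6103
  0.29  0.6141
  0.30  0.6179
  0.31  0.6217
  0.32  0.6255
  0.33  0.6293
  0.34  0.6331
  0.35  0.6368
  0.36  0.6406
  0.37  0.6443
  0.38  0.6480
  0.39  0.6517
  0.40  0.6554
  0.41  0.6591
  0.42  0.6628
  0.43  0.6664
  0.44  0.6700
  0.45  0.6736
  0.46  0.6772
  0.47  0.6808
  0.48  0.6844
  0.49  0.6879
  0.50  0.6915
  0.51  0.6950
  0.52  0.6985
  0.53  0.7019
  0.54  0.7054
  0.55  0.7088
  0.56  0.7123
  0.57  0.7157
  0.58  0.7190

σ√T = 0.42·√0.6667 = 0.3429
d₁ = [ln(400/370) + (0.076 + 0.42²/2)·0.6667] / 0.3429 = [0.0780 + 0.1095] / 0.3429 = 0.5466 → 0.55
d₂ = d₁ − σ√T = 0.5466 − 0.3429 = 0.2036 → 0.20
exp(−rT) = exp(−0.076·0.6667) = 0.9506
N(d₁) = N(0.55) = 0.7088;  N(d₂) = N(0.20) = 0.5793
C = 400·0.7088 − 370·0.9506·0.5793 = 283.5200 − 203.7526 = 79.7674

£79.77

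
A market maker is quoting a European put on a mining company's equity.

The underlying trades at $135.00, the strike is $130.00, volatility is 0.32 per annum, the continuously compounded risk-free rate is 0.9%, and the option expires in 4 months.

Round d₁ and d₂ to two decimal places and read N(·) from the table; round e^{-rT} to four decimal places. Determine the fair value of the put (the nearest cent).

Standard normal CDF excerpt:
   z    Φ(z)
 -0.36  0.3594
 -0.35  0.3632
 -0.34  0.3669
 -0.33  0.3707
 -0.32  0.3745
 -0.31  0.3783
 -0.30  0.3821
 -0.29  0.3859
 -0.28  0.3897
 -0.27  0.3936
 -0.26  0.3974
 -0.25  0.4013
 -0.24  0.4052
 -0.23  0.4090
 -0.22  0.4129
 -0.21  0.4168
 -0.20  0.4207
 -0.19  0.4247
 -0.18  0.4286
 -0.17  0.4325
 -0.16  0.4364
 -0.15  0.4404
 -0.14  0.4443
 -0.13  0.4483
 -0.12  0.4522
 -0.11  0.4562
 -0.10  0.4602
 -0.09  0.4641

T = 0.3333;  σ√T = 0.1848
d₁ = [ln(135/130) + (0.009 + ½·0.32²)·0.3333] / (σ√T) = (0.0377 + 0.0201) / 0.1848 = 0.3129 ⇒ 0.31
d₂ = 0.3129 − 0.1848 = 0.1281 ⇒ 0.13
e^(−rT) = e^(−0.009·0.3333) = 0.9970
N(−d₂) = N(-0.13) = 0.4483;  N(−d₁) = N(-0.31) = 0.3783
P = 130·0.9970·0.4483 − 135·0.3783 = 58.1042 − 51.0705 = 7.0337

$7.03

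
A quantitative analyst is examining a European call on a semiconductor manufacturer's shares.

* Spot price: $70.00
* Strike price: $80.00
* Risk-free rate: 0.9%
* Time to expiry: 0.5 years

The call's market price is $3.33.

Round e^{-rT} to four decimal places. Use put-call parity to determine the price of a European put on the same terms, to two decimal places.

$12.97

e^(−rT) = e^(−0.009·0.5) = 0.9955
Put-call parity: C − P = S − K·e^(−rT) = 70 − 80·0.9955 = 70 − 79.6400 = -9.6400
P = C − (C − P) = 3.33 − (-9.6400) = 12.9700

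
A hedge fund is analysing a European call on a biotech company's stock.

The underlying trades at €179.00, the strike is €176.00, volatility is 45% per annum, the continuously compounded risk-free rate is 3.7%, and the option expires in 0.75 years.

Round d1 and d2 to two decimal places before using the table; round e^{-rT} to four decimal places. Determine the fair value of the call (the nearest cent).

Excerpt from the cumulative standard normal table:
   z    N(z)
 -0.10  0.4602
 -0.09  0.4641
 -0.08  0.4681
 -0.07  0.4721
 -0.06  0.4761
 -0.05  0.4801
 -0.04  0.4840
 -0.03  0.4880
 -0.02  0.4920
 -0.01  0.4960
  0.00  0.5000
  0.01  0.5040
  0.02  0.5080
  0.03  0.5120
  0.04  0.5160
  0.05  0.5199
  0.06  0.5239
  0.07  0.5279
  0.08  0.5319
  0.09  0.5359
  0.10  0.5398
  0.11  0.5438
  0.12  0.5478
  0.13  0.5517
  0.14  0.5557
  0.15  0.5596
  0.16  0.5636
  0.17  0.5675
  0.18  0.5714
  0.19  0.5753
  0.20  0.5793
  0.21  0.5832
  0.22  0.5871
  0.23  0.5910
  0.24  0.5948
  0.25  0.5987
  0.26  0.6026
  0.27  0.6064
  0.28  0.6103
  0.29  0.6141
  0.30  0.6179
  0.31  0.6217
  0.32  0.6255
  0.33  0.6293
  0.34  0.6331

€31.16

σ√T = 0.45·√0.75 = 0.3897
d₁ = [ln(179/176) + (0.037 + 0.45²/2)·0.75] / 0.3897 = [0.0169 + 0.1037] / 0.3897 = 0.3094 → 0.31
d₂ = d₁ − σ√T = 0.3094 − 0.3897 = -0.0803 → -0.08
e^(−rT) = e^(−0.037·0.75) = 0.9726
N(d₁) = N(0.31) = 0.6217;  N(d₂) = N(-0.08) = 0.4681
C = 179·0.6217 − 176·0.9726·0.4681 = 111.2843 − 80.1282 = 31.1561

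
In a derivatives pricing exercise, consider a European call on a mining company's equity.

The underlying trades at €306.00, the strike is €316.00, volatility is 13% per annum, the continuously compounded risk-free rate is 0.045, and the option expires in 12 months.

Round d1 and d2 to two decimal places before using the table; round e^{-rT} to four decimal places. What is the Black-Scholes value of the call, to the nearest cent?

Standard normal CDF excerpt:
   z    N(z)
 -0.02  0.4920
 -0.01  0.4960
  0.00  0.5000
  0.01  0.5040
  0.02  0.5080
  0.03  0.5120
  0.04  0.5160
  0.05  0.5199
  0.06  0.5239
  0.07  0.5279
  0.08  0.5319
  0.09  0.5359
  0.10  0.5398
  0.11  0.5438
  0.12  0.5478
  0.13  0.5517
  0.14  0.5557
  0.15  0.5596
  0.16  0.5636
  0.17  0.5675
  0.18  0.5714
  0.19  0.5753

€17.79

σ√T = 0.13·√1 = 0.1300
ln(S/K) + (r + σ²/2)T = ln(306/316) + (0.045 + 0.13²/2)·1 = -0.0322 + 0.0534 = 0.0213
d₁ = 0.0213 / 0.1300 = 0.1638 → 0.16
d₂ = d₁ − σ√T = 0.1638 − 0.1300 = 0.0338 → 0.03
exp(−rT) = exp(−0.045·1) = 0.9560
C = 306·N(0.16) − 316·0.9560·N(0.03) = 306·0.5636 − 316·0.9560·0.5120 = 172.4616 − 154.6732 = 17.7884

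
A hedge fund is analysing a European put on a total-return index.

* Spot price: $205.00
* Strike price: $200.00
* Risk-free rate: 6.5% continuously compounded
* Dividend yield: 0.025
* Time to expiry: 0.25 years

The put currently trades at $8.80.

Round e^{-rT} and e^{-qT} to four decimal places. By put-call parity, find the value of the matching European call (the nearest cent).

exp(−qT) = exp(−0.025·0.25) = 0.9938;  exp(−rT) = exp(−0.065·0.25) = 0.9839
Put-call parity: C − P = S·e^(−qT) − K·e^(−rT) = 205·0.9938 − 200·0.9839 = 203.7290 − 196.7800 = 6.9490
C = P + (C − P) = 8.80 + (6.9490) = 15.7490

$15.75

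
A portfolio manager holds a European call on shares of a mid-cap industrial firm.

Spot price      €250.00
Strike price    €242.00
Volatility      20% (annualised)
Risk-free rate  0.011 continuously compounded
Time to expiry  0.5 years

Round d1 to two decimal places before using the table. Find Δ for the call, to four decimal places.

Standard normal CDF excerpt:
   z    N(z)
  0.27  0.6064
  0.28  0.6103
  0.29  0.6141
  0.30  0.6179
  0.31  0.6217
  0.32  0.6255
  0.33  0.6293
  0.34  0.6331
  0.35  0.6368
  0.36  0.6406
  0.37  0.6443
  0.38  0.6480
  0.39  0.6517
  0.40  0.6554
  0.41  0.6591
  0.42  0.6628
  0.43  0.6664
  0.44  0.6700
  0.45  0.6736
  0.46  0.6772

σ√T = 0.2 × 0.7071 = 0.1414
d₁ = [ln(250/242) + (0.011 + 0.2²/2)·0.5] / 0.1414 = [0.0325 + 0.0155] / 0.1414 = 0.3396 which rounds to 0.34
N(d₁) = N(0.34) = 0.6331
Δ_call = N(d₁) = 0.6331

0.6331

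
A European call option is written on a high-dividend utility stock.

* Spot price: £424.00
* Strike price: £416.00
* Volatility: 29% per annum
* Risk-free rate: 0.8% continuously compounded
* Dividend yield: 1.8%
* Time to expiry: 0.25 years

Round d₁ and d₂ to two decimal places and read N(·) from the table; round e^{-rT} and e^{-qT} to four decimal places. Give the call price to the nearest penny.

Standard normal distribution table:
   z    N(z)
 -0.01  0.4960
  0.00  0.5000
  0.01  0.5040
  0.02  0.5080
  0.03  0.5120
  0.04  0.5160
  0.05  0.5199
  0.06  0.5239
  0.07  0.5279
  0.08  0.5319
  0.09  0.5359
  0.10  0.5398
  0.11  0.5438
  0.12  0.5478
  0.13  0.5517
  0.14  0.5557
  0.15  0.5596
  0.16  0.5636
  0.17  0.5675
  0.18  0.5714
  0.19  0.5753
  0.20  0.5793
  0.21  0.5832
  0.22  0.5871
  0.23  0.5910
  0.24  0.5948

£28.60

T = 0.25;  σ√T = 0.1450
d₁ = [ln(424/416) + (0.008 − 0.018 + 0.29²/2)·0.25] / 0.1450 = [0.0190 + 0.0080] / 0.1450 = 0.1866 which rounds to 0.19
d₂ = d₁ − σ√T = 0.1866 − 0.1450 = 0.0416 which rounds to 0.04
e^(−qT) = e^(−0.018·0.25) = 0.9955;  e^(−rT) = e^(−0.008·0.25) = 0.9980
N(d₁) = N(0.19) = 0.5753;  N(d₂) = N(0.04) = 0.5160
C = 424·0.9955·0.5753 − 416·0.9980·0.5160 = 242.8295 − 214.2267 = 28.6028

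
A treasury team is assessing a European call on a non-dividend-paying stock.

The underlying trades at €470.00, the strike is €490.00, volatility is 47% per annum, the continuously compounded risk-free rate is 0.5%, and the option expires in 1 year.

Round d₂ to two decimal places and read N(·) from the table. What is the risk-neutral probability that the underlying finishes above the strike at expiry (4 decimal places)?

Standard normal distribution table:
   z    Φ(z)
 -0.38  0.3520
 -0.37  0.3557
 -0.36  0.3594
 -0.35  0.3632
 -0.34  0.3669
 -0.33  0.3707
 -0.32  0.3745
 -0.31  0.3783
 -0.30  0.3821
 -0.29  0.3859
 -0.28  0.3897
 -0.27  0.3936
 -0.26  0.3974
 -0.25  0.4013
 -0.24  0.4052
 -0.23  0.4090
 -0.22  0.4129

T = 1;  σ√T = 0.4700
d₁ = [ln(470/490) + (0.005 + ½·0.47²)·1] / (σ√T) = (-0.0417 + 0.1154) / 0.4700 = 0.1570 ≈ 0.16
d₂ = 0.1570 − 0.4700 = -0.3130 ≈ -0.31
Risk-neutral Pr[S_T > K] = N(d₂) = N(-0.31) = 0.3783

0.3783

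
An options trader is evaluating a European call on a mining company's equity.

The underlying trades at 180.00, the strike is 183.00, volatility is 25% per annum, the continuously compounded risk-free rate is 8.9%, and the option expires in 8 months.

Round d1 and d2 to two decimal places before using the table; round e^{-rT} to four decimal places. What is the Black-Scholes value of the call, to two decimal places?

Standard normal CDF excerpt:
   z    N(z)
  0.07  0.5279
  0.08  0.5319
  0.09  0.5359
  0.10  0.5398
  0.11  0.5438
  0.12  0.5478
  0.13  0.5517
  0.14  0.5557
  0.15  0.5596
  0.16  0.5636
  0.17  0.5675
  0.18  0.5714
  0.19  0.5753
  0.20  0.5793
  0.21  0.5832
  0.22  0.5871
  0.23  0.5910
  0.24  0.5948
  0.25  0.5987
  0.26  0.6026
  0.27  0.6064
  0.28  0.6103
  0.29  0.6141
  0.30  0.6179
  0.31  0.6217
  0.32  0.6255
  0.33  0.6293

σ√T = 0.25 × 0.8165 = 0.2041
d₁ = [ln(180/183) + (0.089 + 0.25²/2)·0.6667] / 0.2041 = [-0.0165 + 0.0802] / 0.2041 = 0.3118 ≈ 0.31
d₂ = d₁ − σ√T = 0.3118 − 0.2041 = 0.1076 ≈ 0.11
exp(−rT) = exp(−0.089·0.6667) = 0.9424
C = 180·N(0.31) − 183·0.9424·N(0.11) = 180·0.6217 − 183·0.9424·0.5438 = 111.9060 − 93.7833 = 18.1227

18.12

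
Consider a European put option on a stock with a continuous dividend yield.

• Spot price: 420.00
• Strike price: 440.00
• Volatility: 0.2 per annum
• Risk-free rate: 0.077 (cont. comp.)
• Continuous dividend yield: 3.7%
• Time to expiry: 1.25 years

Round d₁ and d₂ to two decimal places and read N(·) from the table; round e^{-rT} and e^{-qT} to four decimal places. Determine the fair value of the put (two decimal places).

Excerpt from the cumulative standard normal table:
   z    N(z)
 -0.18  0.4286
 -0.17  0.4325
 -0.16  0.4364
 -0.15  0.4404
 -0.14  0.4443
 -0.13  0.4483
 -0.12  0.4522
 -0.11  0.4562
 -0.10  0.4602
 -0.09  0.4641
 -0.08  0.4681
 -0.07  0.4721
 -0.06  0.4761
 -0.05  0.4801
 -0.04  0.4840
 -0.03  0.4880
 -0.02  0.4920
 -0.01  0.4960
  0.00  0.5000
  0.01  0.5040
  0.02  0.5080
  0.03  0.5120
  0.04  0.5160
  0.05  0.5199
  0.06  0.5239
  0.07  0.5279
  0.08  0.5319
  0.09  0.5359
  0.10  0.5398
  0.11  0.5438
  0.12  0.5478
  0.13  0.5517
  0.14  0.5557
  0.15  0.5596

T = 1.25;  σ√T = 0.2236
d₁ = [ln(420/440) + (0.077 − 0.037 + ½·0.2²)·1.25] / (σ√T) = (-0.0465 + 0.0750) / 0.2236 = 0.1274 which rounds to 0.13
d₂ = 0.1274 − 0.2236 = -0.0962 which rounds to -0.10
exp(−qT) = exp(−0.037·1.25) = 0.9548;  exp(−rT) = exp(−0.077·1.25) = 0.9082
N(−d₂) = N(0.10) = 0.5398;  N(−d₁) = N(-0.13) = 0.4483
P = 440·0.9082·0.5398 − 420·0.9548·0.4483 = 215.7084 − 179.7755 = 35.9329

35.93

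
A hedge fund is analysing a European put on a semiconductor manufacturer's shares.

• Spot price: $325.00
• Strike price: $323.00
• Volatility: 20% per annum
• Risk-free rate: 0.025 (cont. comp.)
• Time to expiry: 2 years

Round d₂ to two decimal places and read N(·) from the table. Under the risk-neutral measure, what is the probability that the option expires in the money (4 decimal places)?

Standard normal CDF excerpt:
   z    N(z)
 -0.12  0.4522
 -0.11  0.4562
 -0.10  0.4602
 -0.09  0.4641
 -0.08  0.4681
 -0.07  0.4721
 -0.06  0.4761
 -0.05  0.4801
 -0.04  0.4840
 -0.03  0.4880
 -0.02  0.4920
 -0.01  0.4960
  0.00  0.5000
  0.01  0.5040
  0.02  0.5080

T = 2;  σ√T = 0.2828
d₁ = [ln(325/323) + (0.025 + 0.2²/2)·2] / 0.2828 = [0.0062 + 0.0900] / 0.2828 = 0.3400 which rounds to 0.34
d₂ = d₁ − σ√T = 0.3400 − 0.2828 = 0.0572 which rounds to 0.06
Risk-neutral Pr[S_T < K] = N(−d₂) = N(-0.06) = 0.4761

0.4761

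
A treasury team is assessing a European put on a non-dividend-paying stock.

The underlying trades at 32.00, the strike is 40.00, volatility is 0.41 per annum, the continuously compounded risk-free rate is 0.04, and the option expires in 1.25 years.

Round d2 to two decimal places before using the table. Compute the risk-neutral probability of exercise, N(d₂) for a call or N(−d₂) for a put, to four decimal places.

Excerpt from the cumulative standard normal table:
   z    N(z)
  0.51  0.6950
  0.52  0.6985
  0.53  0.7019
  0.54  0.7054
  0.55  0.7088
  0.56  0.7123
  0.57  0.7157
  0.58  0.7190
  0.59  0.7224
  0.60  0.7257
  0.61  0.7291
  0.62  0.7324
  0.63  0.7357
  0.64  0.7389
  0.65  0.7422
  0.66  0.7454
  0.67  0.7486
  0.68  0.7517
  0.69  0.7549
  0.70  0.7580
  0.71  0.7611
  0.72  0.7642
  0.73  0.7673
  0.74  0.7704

0.7291

σ√T = 0.41 × 1.1180 = 0.4584
d₁ = [ln(32/40) + (0.04 + 0.41²/2)·1.25] / 0.4584 = [-0.2231 + 0.1551] / 0.4584 = -0.1485 which rounds to -0.15
d₂ = d₁ − σ√T = -0.1485 − 0.4584 = -0.6069 which rounds to -0.61
Pr(exercise) under Q = N(−d₂) = N(0.61) = 0.7291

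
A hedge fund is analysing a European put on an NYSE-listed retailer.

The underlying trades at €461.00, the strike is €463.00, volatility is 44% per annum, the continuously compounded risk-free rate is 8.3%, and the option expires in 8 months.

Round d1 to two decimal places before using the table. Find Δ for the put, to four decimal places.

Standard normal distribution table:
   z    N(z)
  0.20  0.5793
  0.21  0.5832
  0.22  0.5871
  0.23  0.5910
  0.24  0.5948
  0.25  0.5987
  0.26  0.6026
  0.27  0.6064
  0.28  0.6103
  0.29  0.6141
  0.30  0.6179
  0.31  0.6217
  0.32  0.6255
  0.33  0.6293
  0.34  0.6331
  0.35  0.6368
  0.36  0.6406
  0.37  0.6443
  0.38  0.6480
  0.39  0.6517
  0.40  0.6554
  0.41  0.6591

-0.3745

T = 0.6667;  σ√T = 0.3593
d₁ = [ln(461/463) + (0.083 + 0.44²/2)·0.6667] / 0.3593 = [-0.0043 + 0.1199] / 0.3593 = 0.3216 which rounds to 0.32
N(d₁) = N(0.32) = 0.6255
Δ_put = N(d₁) − 1 = 0.6255 − 1 = -0.3745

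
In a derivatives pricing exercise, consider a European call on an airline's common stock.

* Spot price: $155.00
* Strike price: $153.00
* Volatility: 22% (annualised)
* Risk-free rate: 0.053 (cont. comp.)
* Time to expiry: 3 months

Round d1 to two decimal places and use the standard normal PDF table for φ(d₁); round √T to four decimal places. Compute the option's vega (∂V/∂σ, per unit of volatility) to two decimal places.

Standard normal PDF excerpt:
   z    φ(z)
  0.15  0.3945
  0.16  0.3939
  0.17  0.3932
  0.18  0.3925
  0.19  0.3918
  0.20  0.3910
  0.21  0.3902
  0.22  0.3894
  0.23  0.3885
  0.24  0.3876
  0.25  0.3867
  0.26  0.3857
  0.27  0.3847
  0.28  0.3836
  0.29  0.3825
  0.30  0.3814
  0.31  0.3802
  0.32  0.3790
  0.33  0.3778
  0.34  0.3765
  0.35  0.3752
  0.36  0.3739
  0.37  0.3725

σ√T = 0.22 × 0.5000 = 0.1100
d₁ = [ln(155/153) + (0.053 + 0.22²/2)·0.25] / 0.1100 = [0.0130 + 0.0193] / 0.1100 = 0.2935 ⇒ 0.29
√T = √0.25 = 0.5000
φ(d₁) = φ(0.29) = 0.3825
vega = S·φ(d₁)·√T = 155·0.3825·0.5000 = 29.6438

29.64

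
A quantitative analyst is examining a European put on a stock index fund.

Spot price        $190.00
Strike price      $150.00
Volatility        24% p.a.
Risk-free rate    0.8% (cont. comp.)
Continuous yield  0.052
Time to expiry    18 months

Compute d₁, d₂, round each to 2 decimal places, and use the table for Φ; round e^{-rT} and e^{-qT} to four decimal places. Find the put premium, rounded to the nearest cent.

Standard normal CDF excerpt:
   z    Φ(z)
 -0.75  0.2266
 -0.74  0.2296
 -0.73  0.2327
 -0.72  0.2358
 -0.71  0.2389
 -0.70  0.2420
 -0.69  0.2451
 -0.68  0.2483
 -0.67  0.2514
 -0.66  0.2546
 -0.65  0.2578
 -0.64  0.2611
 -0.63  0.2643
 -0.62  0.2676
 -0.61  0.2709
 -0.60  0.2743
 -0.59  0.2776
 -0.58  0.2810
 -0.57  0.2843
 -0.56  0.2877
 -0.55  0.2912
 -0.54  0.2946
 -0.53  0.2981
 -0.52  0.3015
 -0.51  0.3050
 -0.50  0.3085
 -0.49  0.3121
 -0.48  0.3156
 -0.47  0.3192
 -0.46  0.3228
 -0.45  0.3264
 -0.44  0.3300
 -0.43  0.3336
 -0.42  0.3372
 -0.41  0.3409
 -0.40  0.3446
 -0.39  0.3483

σ√T = 0.24 × 1.2247 = 0.2939
d₁ = [ln(190/150) + (0.008 − 0.052 + ½·0.24²)·1.5] / (σ√T) = (0.2364 − 0.0228) / 0.2939 = 0.7266 which rounds to 0.73
d₂ = 0.7266 − 0.2939 = 0.4327 which rounds to 0.43
exp(−qT) = exp(−0.052·1.5) = 0.9250;  exp(−rT) = exp(−0.008·1.5) = 0.9881
P = 150·0.9881·N(-0.43) − 190·0.9250·N(-0.73) = 150·0.9881·0.3336 − 190·0.9250·0.2327 = 49.4445 − 40.8970 = 8.5475

$8.55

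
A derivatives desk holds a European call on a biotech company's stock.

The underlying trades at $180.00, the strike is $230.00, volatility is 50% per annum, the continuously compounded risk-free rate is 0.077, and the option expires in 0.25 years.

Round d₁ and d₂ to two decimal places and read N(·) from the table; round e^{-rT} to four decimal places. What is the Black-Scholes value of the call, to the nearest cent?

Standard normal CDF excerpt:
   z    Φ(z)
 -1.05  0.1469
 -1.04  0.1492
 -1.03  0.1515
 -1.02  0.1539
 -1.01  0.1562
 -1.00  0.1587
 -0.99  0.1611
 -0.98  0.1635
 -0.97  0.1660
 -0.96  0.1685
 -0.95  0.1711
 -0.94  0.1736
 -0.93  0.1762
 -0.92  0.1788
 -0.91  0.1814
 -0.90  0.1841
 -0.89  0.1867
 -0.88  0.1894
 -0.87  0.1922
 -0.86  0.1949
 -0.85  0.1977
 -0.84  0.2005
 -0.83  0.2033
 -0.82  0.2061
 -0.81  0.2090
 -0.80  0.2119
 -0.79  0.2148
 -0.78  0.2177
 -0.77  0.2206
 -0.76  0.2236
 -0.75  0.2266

σ√T = 0.5 × 0.5000 = 0.2500
d₁ = [ln(180/230) + (0.077 + ½·0.5²)·0.25] / (σ√T) = (-0.2451 + 0.0505) / 0.2500 = -0.7785 → -0.78
d₂ = -0.7785 − 0.2500 = -1.0285 → -1.03
exp(−rT) = exp(−0.077·0.25) = 0.9809
N(d₁) = N(-0.78) = 0.2177;  N(d₂) = N(-1.03) = 0.1515
C = 180·0.2177 − 230·0.9809·0.1515 = 39.1860 − 34.1795 = 5.0065

$5.01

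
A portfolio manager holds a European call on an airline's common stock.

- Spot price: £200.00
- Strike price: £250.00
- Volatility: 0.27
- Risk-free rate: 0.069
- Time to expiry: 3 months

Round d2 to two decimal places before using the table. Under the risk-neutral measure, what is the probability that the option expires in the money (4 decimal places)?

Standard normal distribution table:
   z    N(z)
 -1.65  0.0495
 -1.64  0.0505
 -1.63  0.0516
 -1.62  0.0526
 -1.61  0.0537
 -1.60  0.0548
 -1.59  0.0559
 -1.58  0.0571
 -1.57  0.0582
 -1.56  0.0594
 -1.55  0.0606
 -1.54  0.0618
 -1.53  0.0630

0.0559

σ√T = 0.27 × 0.5000 = 0.1350
d₁ = [ln(200/250) + (0.069 + 0.27²/2)·0.25] / 0.1350 = [-0.2231 + 0.0264] / 0.1350 = -1.4576 which rounds to -1.46
d₂ = d₁ − σ√T = -1.4576 − 0.1350 = -1.5926 which rounds to -1.59
Risk-neutral Pr[S_T > K] = N(d₂) = N(-1.59) = 0.0559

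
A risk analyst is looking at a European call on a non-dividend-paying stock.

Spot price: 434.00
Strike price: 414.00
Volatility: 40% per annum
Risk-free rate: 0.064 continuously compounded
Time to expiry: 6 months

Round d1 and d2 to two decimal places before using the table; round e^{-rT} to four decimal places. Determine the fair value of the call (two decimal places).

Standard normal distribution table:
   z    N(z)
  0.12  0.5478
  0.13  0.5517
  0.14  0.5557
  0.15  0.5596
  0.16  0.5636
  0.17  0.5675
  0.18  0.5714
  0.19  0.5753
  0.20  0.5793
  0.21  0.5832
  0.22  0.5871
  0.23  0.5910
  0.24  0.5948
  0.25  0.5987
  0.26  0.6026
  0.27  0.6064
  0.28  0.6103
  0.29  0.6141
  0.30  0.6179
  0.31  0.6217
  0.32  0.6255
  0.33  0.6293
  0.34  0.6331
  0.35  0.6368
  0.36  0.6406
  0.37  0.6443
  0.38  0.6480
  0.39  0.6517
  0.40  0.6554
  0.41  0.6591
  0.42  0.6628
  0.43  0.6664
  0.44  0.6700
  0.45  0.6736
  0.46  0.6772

64.84

T = 0.5;  σ√T = 0.2828
d₁ = [ln(434/414) + (0.064 + ½·0.4²)·0.5] / (σ√T) = (0.0472 + 0.0720) / 0.2828 = 0.4214 ⇒ 0.42
d₂ = 0.4214 − 0.2828 = 0.1385 ⇒ 0.14
exp(−rT) = exp(−0.064·0.5) = 0.9685
N(d₁) = N(0.42) = 0.6628;  N(d₂) = N(0.14) = 0.5557
C = 434·0.6628 − 414·0.9685·0.5557 = 287.6552 − 222.8129 = 64.8423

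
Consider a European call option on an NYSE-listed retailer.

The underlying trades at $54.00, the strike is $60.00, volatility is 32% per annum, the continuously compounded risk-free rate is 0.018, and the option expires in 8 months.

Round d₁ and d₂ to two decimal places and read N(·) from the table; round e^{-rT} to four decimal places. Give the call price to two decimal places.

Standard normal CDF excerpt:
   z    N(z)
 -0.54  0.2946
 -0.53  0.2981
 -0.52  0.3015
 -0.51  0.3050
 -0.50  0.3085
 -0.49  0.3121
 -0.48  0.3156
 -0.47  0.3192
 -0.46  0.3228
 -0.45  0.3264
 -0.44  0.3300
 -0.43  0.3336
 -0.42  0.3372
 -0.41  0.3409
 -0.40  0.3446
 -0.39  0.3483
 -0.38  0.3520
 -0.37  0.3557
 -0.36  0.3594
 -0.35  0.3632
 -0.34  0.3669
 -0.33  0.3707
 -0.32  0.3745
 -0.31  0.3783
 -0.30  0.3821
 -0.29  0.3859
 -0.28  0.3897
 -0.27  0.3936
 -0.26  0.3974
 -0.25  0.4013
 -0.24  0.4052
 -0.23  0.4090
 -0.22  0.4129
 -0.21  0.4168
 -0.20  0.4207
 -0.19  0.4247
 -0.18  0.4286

$3.58

σ√T = 0.32 × 0.8165 = 0.2613
d₁ = [ln(54/60) + (0.018 + 0.32²/2)·0.6667] / 0.2613 = [-0.1054 + 0.0461] / 0.2613 = -0.2267 ≈ -0.23
d₂ = d₁ − σ√T = -0.2267 − 0.2613 = -0.4880 ≈ -0.49
e^(−rT) = e^(−0.018·0.6667) = 0.9881
C = 54·N(-0.23) − 60·0.9881·N(-0.49) = 54·0.4090 − 60·0.9881·0.3121 = 22.0860 − 18.5032 = 3.5828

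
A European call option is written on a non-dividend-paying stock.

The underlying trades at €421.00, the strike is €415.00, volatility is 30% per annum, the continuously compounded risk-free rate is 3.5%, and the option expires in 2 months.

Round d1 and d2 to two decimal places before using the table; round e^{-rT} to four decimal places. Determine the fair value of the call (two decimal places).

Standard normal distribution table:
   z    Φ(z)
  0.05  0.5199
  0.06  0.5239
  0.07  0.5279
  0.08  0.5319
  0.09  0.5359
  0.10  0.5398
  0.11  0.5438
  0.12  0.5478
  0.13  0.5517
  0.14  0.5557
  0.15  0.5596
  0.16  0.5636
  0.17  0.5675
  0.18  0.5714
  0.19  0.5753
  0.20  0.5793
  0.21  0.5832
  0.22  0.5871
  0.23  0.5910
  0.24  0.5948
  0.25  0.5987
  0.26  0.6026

σ√T = 0.3·√0.1667 = 0.1225
d₁ = [ln(421/415) + (0.035 + 0.3²/2)·0.1667] / 0.1225 = [0.0144 + 0.0133] / 0.1225 = 0.2261 ≈ 0.23
d₂ = d₁ − σ√T = 0.2261 − 0.1225 = 0.1036 ≈ 0.10
e^(−rT) = e^(−0.035·0.1667) = 0.9942
C = 421·N(0.23) − 415·0.9942·N(0.10) = 421·0.5910 − 415·0.9942·0.5398 = 248.8110 − 222.7177 = 26.0933

€26.09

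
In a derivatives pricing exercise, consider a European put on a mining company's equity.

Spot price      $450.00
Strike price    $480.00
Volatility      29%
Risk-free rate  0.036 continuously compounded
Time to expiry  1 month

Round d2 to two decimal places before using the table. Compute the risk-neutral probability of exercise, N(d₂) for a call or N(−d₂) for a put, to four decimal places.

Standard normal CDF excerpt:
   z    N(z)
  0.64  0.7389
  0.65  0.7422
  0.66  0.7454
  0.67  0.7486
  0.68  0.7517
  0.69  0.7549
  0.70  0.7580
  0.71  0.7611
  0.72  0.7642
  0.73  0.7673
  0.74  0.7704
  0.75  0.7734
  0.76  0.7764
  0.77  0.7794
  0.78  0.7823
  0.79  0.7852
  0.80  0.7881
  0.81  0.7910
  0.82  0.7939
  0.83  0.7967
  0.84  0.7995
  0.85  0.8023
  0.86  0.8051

σ√T = 0.29·√0.08333 = 0.0837
d₁ = [ln(450/480) + (0.036 + 0.29²/2)·0.08333] / 0.0837 = [-0.0645 + 0.0065] / 0.0837 = -0.6932 ≈ -0.69
d₂ = d₁ − σ√T = -0.6932 − 0.0837 = -0.7769 ≈ -0.78
Pr(exercise) under Q = N(−d₂) = N(0.78) = 0.7823

0.7823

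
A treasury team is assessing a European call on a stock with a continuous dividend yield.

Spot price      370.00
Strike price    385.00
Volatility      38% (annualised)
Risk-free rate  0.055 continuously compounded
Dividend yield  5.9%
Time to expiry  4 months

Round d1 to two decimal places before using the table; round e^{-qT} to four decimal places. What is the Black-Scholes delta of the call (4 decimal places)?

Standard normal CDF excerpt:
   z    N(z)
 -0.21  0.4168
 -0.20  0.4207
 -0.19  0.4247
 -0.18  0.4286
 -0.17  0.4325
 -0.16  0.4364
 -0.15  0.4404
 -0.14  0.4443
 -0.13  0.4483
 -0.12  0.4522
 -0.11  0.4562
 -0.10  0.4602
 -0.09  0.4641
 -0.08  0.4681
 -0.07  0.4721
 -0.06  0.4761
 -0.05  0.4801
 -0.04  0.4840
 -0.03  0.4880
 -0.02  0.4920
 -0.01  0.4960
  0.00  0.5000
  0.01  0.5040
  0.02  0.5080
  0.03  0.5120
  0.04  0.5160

0.4590

σ√T = 0.38 × 0.5774 = 0.2194
d₁ = [ln(370/385) + (0.055 − 0.059 + 0.38²/2)·0.3333] / 0.2194 = [-0.0397 + 0.0227] / 0.2194 = -0.0775 ⇒ -0.08
N(d₁) = N(-0.08) = 0.4681
Δ_call = exp(−qT)·N(d₁) = 0.9805·0.4681 = 0.4590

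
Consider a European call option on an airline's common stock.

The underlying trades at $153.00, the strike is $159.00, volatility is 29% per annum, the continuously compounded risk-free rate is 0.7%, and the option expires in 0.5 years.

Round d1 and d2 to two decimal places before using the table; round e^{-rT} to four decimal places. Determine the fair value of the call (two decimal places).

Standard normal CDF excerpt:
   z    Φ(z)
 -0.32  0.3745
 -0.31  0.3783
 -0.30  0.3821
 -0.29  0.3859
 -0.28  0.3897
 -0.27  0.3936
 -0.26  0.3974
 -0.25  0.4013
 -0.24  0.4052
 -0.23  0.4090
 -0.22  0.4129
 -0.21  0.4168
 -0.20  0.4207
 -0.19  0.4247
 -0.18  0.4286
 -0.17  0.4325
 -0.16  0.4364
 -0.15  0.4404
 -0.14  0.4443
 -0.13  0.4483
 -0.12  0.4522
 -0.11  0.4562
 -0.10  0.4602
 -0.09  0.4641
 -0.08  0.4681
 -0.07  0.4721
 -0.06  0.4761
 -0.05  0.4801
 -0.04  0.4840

T = 0.5;  σ√T = 0.2051
ln(S/K) + (r + σ²/2)T = ln(153/159) + (0.007 + 0.29²/2)·0.5 = -0.0385 + 0.0245 = -0.0139
d₁ = -0.0139 / 0.2051 = -0.0680 ≈ -0.07
d₂ = d₁ − σ√T = -0.0680 − 0.2051 = -0.2730 ≈ -0.27
e^(−rT) = e^(−0.007·0.5) = 0.9965
C = 153·N(-0.07) − 159·0.9965·N(-0.27) = 153·0.4721 − 159·0.9965·0.3936 = 72.2313 − 62.3634 = 9.8679

$9.87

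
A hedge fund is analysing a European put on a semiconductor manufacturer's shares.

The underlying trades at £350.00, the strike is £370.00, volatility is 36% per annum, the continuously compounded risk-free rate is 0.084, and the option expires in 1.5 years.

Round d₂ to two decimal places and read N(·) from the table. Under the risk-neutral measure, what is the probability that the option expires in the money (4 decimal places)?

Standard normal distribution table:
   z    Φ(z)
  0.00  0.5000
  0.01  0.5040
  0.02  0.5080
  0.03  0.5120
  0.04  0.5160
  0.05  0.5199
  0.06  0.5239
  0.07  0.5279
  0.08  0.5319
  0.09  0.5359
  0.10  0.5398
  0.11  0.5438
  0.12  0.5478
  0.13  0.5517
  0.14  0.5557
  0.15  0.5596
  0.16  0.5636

0.5239

σ√T = 0.36 × 1.2247 = 0.4409
d₁ = [ln(350/370) + (0.084 + 0.36²/2)·1.5] / 0.4409 = [-0.0556 + 0.2232] / 0.4409 = 0.3802 → 0.38
d₂ = d₁ − σ√T = 0.3802 − 0.4409 = -0.0607 → -0.06
Risk-neutral Pr[S_T < K] = N(−d₂) = N(0.06) = 0.5239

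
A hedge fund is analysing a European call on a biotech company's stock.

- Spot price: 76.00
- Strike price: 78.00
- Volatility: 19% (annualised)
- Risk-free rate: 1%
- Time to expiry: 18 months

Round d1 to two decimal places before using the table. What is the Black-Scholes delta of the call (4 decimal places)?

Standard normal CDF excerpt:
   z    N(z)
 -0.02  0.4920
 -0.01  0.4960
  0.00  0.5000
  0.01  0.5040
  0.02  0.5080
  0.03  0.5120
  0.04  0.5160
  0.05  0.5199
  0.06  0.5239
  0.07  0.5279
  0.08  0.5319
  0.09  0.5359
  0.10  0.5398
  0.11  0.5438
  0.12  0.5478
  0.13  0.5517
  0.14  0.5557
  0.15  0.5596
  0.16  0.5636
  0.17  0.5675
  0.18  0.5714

0.5279

σ√T = 0.19 × 1.2247 = 0.2327
d₁ = [ln(76/78) + (0.01 + 0.19²/2)·1.5] / 0.2327 = [-0.0260 + 0.0421] / 0.2327 = 0.0692 ⇒ 0.07
N(d₁) = N(0.07) = 0.5279
Δ_call = N(d₁) = 0.5279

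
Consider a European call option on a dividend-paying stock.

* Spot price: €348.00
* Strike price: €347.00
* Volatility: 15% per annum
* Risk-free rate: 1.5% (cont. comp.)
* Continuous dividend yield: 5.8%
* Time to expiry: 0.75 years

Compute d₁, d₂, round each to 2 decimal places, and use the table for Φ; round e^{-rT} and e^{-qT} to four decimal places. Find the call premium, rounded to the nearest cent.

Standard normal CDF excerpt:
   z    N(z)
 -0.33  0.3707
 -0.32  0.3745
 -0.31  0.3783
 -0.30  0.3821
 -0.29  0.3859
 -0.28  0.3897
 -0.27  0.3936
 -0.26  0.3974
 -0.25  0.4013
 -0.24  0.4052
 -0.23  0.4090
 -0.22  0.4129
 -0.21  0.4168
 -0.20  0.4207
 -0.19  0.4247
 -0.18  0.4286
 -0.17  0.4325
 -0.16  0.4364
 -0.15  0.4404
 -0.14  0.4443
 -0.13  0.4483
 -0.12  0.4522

€12.99

σ√T = 0.15·√0.75 = 0.1299
d₁ = [ln(348/347) + (0.015 − 0.058 + 0.15²/2)·0.75] / 0.1299 = [0.0029 − 0.0238] / 0.1299 = -0.1612 → -0.16
d₂ = d₁ − σ√T = -0.1612 − 0.1299 = -0.2911 → -0.29
e^(−qT) = e^(−0.058·0.75) = 0.9574;  e^(−rT) = e^(−0.015·0.75) = 0.9888
C = 348·0.9574·N(-0.16) − 347·0.9888·N(-0.29) = 348·0.9574·0.4364 − 347·0.9888·0.3859 = 145.3977 − 132.4075 = 12.9901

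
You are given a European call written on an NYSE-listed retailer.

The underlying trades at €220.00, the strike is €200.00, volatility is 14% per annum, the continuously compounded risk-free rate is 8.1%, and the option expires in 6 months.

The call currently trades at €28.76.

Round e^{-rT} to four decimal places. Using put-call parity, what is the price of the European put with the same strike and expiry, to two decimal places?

€0.82

exp(−rT) = exp(−0.081·0.5) = 0.9603
Put-call parity: C − P = S − K·e^(−rT) = 220 − 200·0.9603 = 220 − 192.0600 = 27.9400
P = C − (C − P) = 28.76 − (27.9400) = 0.8200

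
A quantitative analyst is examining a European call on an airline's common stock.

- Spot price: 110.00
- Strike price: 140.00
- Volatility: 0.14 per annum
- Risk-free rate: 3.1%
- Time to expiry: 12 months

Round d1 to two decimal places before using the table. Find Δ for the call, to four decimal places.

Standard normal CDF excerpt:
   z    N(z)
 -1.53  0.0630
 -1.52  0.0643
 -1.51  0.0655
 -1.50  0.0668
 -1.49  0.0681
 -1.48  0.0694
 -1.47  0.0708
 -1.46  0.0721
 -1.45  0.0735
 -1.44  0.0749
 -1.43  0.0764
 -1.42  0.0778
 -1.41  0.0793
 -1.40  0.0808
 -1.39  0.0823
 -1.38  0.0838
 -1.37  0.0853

T = 1;  σ√T = 0.1400
d₁ = [ln(110/140) + (0.031 + ½·0.14²)·1] / (σ√T) = (-0.2412 + 0.0408) / 0.1400 = -1.4312 ≈ -1.43
N(d₁) = N(-1.43) = 0.0764
Δ_call = N(d₁) = 0.0764

0.0764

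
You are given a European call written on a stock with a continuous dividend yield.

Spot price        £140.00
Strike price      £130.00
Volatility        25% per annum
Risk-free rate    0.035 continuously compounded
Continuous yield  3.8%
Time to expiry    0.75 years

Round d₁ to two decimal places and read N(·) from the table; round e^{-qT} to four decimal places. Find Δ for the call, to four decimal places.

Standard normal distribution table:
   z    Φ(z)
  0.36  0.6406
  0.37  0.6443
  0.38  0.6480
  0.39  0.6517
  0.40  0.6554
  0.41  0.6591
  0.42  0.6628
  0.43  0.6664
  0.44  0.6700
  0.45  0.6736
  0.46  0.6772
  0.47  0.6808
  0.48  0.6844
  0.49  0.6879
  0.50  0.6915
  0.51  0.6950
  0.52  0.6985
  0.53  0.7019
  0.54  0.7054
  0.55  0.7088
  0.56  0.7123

0.6512

σ√T = 0.25·√0.75 = 0.2165
d₁ = [ln(140/130) + (0.035 − 0.038 + ½·0.25²)·0.75] / (σ√T) = (0.0741 + 0.0212) / 0.2165 = 0.4402 which rounds to 0.44
N(d₁) = N(0.44) = 0.6700
Δ_call = exp(−qT)·N(d₁) = 0.9719·0.6700 = 0.6512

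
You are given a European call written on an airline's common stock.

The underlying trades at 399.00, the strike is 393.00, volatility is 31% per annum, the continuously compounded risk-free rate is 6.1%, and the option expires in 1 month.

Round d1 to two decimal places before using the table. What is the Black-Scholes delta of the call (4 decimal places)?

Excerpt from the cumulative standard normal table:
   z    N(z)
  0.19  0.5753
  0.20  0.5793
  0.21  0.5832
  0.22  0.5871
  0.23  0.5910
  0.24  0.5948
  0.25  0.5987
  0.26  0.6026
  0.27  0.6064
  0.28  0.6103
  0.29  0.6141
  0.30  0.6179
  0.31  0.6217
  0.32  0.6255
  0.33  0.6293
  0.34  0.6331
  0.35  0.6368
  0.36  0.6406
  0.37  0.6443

0.6064

σ√T = 0.31 × 0.2887 = 0.0895
d₁ = [ln(399/393) + (0.061 + 0.31²/2)·0.08333] / 0.0895 = [0.0152 + 0.0091] / 0.0895 = 0.2709 which rounds to 0.27
N(d₁) = N(0.27) = 0.6064
Δ_call = N(d₁) = 0.6064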